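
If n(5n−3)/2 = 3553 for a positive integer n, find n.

38

Set n(5n−3)/2 = 3553, giving 5n² − 3n − 7106 = 0.
The discriminant is 9 + 40·3553 = 142129, and √142129 = 377.
So n = (3 + 377) / 10 = 380/10 = 38.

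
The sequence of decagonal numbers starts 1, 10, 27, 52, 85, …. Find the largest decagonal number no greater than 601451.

601012

Solve n(4n−3) ≤ 601451 for integer n.
n = 388 gives 601012 ≤ 601451, while n = 389 gives 604117 > 601451; so the answer is 601012.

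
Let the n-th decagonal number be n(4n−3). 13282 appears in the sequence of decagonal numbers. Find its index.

Set n(4n−3) = 13282, giving 4n² − 3n − 13282 = 0.
The discriminant is 9 + 16·13282 = 212521, and √212521 = 461.
So n = (3 + 461) / 8 = 464/8 = 58.
Check: 58·(4·58 − 3) = 13282. ✓

58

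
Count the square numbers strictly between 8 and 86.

The n-th square number is n².
Smallest index with value > 8: n = 3 (giving 9).
Largest index with value < 86: n = 9 (giving 81).
Indices 3 through 9: 7 terms.

7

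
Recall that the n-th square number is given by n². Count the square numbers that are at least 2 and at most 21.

3

The n-th square number is n².
Smallest index with value ≥ 2: n = 2 (giving 4).
Largest index with value ≤ 21: n = 4 (giving 16).
Indices 2 through 4: 3 terms.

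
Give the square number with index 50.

2500

The 50th square number is n² with n = 50.
50² = 2500.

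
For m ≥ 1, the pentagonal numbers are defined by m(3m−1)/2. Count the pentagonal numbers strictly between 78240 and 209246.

145

The n-th pentagonal number is n(3n−1)/2.
Smallest index with value > 78240: n = 229 (giving 78547).
Largest index with value < 209246: n = 373 (giving 208507).
Indices 229 through 373: 145 terms.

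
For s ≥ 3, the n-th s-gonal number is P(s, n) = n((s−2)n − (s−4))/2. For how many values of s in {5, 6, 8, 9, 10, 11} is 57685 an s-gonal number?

1

s = 5: P(5, 196) = 57526 and P(5, 197) = 58115; 57685 is not s-gonal.
s = 6: P(6, 170) = 57630 and P(6, 171) = 58311; 57685 is not s-gonal.
s = 8: P(8, 139) = 57685. ✓
s = 9: P(9, 128) = 57024 and P(9, 129) = 57921; 57685 is not s-gonal.
s = 10: P(10, 120) = 57240 and P(10, 121) = 58201; 57685 is not s-gonal.
s = 11: P(11, 113) = 57065 and P(11, 114) = 58083; 57685 is not s-gonal.
Hits: s ∈ {8} → 1.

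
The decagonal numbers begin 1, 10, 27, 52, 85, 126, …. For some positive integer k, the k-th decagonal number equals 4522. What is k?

Set n(4n−3) = 4522, giving 4n² − 3n − 4522 = 0.
The discriminant is 9 + 16·4522 = 72361, and √72361 = 269.
So n = (3 + 269) / 8 = 272/8 = 34.

34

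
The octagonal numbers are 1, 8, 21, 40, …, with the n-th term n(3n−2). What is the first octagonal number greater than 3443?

3605

Solve n(3n−2) > 3443 for integer n.
The largest n with value ≤ 3443 is 34 (since 3400 ≤ 3443 < 3605), so the first above is n = 35, value 3605.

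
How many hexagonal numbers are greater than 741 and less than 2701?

17

The n-th hexagonal number is n(2n−1).
Smallest index with value > 741: n = 20 (giving 780).
Largest index with value < 2701: n = 36 (giving 2556).
Indices 20 through 36: 17 terms.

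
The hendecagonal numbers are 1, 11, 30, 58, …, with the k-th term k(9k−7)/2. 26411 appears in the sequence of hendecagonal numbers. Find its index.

77

Set n(9n−7)/2 = 26411, giving 9n² − 7n − 52822 = 0.
So n = (7 + 1379) / 18 = 1386/18 = 77.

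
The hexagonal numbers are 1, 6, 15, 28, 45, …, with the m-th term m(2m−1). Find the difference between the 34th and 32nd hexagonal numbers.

262

34·(2·34 − 1) = 2278 and 32·(2·32 − 1) = 2016.
Difference: 2278 − 2016 = 262.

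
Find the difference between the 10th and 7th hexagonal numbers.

99

10·(2·10 − 1) = 190 and 7·(2·7 − 1) = 91.
Difference: 190 − 91 = 99.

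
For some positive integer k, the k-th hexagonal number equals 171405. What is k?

293

Set n(2n−1) = 171405, giving 2n² − n − 171405 = 0.
So n = (1 + 1171) / 4 = 1172/4 = 293.
Check: 293·(2·293 − 1) = 171405. ✓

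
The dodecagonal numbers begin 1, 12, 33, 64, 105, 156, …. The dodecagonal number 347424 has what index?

Set n(5n−4) = 347424, giving 5n² − 4n − 347424 = 0.
The discriminant is 16 + 20·347424 = 6948496, and √6948496 = 2636.
So n = (4 + 2636) / 10 = 2640/10 = 264.

264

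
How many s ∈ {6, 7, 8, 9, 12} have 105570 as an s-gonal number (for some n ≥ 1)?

s = 6: P(6, 230) = 105570. ✓
s = 7: P(7, 205) = 104755 and P(7, 206) = 105781; 105570 is not s-gonal.
s = 8: P(8, 187) = 104533 and P(8, 188) = 105656; 105570 is not s-gonal.
s = 9: P(9, 174) = 105531 and P(9, 175) = 106750; 105570 is not s-gonal.
s = 12: P(12, 145) = 104545 and P(12, 146) = 105996; 105570 is not s-gonal.
Hits: s ∈ {6} → 1.

1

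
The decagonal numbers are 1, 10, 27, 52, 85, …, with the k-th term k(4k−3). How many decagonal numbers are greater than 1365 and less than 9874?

32

The n-th decagonal number is n(4n−3).
Smallest index with value > 1365: n = 19 (giving 1387).
Largest index with value < 9874: n = 50 (giving 9850).
Indices 19 through 50: 32 terms.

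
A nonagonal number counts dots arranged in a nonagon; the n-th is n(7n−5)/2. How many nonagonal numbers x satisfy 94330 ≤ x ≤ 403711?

175

The n-th nonagonal number is n(7n−5)/2.
Smallest index with value ≥ 94330: n = 165 (giving 94875).
Largest index with value ≤ 403711: n = 339 (giving 401376).
Indices 165 through 339: 175 terms.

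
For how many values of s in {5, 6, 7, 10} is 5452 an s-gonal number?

1

s = 5: P(5, 60) = 5370 and P(5, 61) = 5551; 5452 is not s-gonal.
s = 6: P(6, 52) = 5356 and P(6, 53) = 5565; 5452 is not s-gonal.
s = 7: P(7, 47) = 5452. ✓
s = 10: P(10, 37) = 5365 and P(10, 38) = 5662; 5452 is not s-gonal.
Hits: s ∈ {7} → 1.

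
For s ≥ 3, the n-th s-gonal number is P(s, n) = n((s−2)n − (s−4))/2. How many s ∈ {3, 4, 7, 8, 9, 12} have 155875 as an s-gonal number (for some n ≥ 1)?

s = 3: P(3, 557) = 155403 and P(3, 558) = 155961; 155875 is not s-gonal.
s = 4: P(4, 394) = 155236 and P(4, 395) = 156025; 155875 is not s-gonal.
s = 7: P(7, 250) = 155875. ✓
s = 8: P(8, 228) = 155496 and P(8, 229) = 156865; 155875 is not s-gonal.
s = 9: P(9, 211) = 155296 and P(9, 212) = 156774; 155875 is not s-gonal.
s = 12: P(12, 176) = 154176 and P(12, 177) = 155937; 155875 is not s-gonal.
Hits: s ∈ {7} → 1.

1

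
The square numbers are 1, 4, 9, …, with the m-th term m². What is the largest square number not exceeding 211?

Solve n² ≤ 211 for integer n.
n = 14 gives 196 ≤ 211, while n = 15 gives 225 > 211; so the answer is 196.

196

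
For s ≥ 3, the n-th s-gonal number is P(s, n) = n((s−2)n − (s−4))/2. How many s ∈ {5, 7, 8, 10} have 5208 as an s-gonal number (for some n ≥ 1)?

s = 5: P(5, 59) = 5192 and P(5, 60) = 5370; 5208 is not s-gonal.
s = 7: P(7, 45) = 4995 and P(7, 46) = 5221; 5208 is not s-gonal.
s = 8: P(8, 42) = 5208. ✓
s = 10: P(10, 36) = 5076 and P(10, 37) = 5365; 5208 is not s-gonal.
Hits: s ∈ {8} → 1.

1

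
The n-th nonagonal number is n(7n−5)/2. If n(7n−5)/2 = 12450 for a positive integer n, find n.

Set n(7n−5)/2 = 12450, giving 7n² − 5n − 24900 = 0.
So n = (5 + 835) / 14 = 840/14 = 60.

60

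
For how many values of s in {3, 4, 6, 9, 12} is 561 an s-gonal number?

s = 3: P(3, 33) = 561. ✓
s = 4: P(4, 23) = 529 and P(4, 24) = 576; 561 is not s-gonal.
s = 6: P(6, 17) = 561. ✓
s = 9: P(9, 13) = 559 and P(9, 14) = 651; 561 is not s-gonal.
s = 12: P(12, 11) = 561. ✓
Hits: s ∈ {3, 6, 12} → 3.

3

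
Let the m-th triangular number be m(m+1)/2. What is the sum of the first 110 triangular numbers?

Σ i(i+1)/2 = (Σi² + Σi) / 2 over i = 1..110.
Σi = 6105 and Σi² = 449735.
(1·449735 + 1·6105) / 2 = 455840/2 = 227920.

227920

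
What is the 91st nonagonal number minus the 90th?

631

Consecutive nonagonal numbers differ by 7n − 6: here 7·91 − 6 = 631.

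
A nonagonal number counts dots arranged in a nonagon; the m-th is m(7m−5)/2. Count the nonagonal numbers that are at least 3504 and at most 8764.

The n-th nonagonal number is n(7n−5)/2.
Smallest index with value ≥ 3504: n = 32 (giving 3504).
Largest index with value ≤ 8764: n = 50 (giving 8625).
Indices 32 through 50: 19 terms.

19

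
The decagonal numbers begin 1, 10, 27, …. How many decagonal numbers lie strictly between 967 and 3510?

The n-th decagonal number is n(4n−3).
Smallest index with value > 967: n = 16 (giving 976).
Largest index with value < 3510: n = 29 (giving 3277).
Indices 16 through 29: 14 terms.

14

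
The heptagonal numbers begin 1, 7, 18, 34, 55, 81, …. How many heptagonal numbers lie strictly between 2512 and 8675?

The n-th heptagonal number is n(5n−3)/2.
Smallest index with value > 2512: n = 33 (giving 2673).
Largest index with value < 8675: n = 59 (giving 8614).
Indices 33 through 59: 27 terms.

27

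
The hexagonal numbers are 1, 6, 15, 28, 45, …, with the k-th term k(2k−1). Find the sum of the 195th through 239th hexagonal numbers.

Σ i(2i−1) = 2Σi² − Σi over i = 195..239.
Σi = 28680 − 18915 = 9765 and Σi² = 4579240 − 2452645 = 2126595.
2·2126595 − 1·9765 = 4243425.

4243425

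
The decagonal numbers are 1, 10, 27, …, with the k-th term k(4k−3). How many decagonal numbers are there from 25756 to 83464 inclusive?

64

The n-th decagonal number is n(4n−3).
Smallest index with value ≥ 25756: n = 81 (giving 26001).
Largest index with value ≤ 83464: n = 144 (giving 82512).
Indices 81 through 144: 64 terms.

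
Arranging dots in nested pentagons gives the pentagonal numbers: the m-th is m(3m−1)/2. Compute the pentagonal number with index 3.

12

3·(3·3 − 1)/2 = 3·8/2 = 3·4 = 12.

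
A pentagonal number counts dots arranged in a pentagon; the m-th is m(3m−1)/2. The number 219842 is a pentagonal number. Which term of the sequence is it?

383

Set n(3n−1)/2 = 219842, giving 3n² − n − 439684 = 0.
So n = (1 + 2297) / 6 = 2298/6 = 383.
Check: 383·(3·383 − 1)/2 = 219842. ✓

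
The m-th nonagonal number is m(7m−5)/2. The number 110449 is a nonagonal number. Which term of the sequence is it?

178

Set n(7n−5)/2 = 110449, giving 7n² − 5n − 220898 = 0.
The discriminant is 25 + 56·110449 = 6185169, and √6185169 = 2487.
So n = (5 + 2487) / 14 = 2492/14 = 178.
Check: 178·(7·178 − 5)/2 = 110449. ✓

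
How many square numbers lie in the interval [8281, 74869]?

183

The n-th square number is n².
Smallest index with value ≥ 8281: n = 91 (giving 8281).
Largest index with value ≤ 74869: n = 273 (giving 74529).
Indices 91 through 273: 183 terms.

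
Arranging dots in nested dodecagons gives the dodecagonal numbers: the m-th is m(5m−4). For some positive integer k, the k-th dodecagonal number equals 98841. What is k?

Set n(5n−4) = 98841, giving 5n² − 4n − 98841 = 0.
So n = (4 + 1406) / 10 = 1410/10 = 141.

141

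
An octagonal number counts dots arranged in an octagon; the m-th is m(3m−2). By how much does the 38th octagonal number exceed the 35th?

38·(3·38 − 2) = 4256 and 35·(3·35 − 2) = 3605.
Difference: 4256 − 3605 = 651.

651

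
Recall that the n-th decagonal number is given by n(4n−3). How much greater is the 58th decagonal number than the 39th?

58·(4·58 − 3) = 13282 and 39·(4·39 − 3) = 5967.
Difference: 13282 − 5967 = 7315.

7315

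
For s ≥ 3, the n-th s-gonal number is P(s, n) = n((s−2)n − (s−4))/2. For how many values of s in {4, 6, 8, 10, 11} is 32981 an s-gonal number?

s = 4: P(4, 181) = 32761 and P(4, 182) = 33124; 32981 is not s-gonal.
s = 6: P(6, 128) = 32640 and P(6, 129) = 33153; 32981 is not s-gonal.
s = 8: P(8, 105) = 32865 and P(8, 106) = 33496; 32981 is not s-gonal.
s = 10: P(10, 91) = 32851 and P(10, 92) = 33580; 32981 is not s-gonal.
s = 11: P(11, 86) = 32981. ✓
Hits: s ∈ {11} → 1.

1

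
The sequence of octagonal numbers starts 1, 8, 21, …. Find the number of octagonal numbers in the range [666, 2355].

The n-th octagonal number is n(3n−2).
Smallest index with value ≥ 666: n = 16 (giving 736).
Largest index with value ≤ 2355: n = 28 (giving 2296).
Indices 16 through 28: 13 terms.

13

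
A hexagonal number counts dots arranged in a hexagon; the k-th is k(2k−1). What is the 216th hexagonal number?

93096

The 216th hexagonal number is n(2n−1) with n = 216.
216·(2·216 − 1) = 216·431 = 93096.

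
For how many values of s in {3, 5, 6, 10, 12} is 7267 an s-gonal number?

1

s = 3: P(3, 120) = 7260 and P(3, 121) = 7381; 7267 is not s-gonal.
s = 5: P(5, 69) = 7107 and P(5, 70) = 7315; 7267 is not s-gonal.
s = 6: P(6, 60) = 7140 and P(6, 61) = 7381; 7267 is not s-gonal.
s = 10: P(10, 43) = 7267. ✓
s = 12: P(12, 38) = 7068 and P(12, 39) = 7449; 7267 is not s-gonal.
Hits: s ∈ {10} → 1.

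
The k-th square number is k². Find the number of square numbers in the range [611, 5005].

The n-th square number is n².
Smallest index with value ≥ 611: n = 25 (giving 625).
Largest index with value ≤ 5005: n = 70 (giving 4900).
Indices 25 through 70: 46 terms.

46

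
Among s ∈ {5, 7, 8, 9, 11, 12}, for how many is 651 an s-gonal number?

s = 5: P(5, 21) = 651. ✓
s = 7: P(7, 16) = 616 and P(7, 17) = 697; 651 is not s-gonal.
s = 8: P(8, 15) = 645 and P(8, 16) = 736; 651 is not s-gonal.
s = 9: P(9, 14) = 651. ✓
s = 11: P(11, 12) = 606 and P(11, 13) = 715; 651 is not s-gonal.
s = 12: P(12, 11) = 561 and P(12, 12) = 672; 651 is not s-gonal.
Hits: s ∈ {5, 9} → 2.

2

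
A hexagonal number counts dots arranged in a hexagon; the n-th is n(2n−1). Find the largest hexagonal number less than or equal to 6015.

Solve n(2n−1) ≤ 6015 for integer n.
n = 55 gives 5995 ≤ 6015, while n = 56 gives 6216 > 6015; so the answer is 5995.

5995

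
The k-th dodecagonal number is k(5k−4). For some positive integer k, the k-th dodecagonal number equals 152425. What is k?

175

Set n(5n−4) = 152425, giving 5n² − 4n − 152425 = 0.
The discriminant is 16 + 20·152425 = 3048516, and √3048516 = 1746.
So n = (4 + 1746) / 10 = 1750/10 = 175.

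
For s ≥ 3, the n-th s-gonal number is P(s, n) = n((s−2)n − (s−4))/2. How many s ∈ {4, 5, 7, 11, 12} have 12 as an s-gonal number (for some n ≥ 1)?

s = 4: P(4, 3) = 9 and P(4, 4) = 16; 12 is not s-gonal.
s = 5: P(5, 3) = 12. ✓
s = 7: P(7, 2) = 7 and P(7, 3) = 18; 12 is not s-gonal.
s = 11: P(11, 2) = 11 and P(11, 3) = 30; 12 is not s-gonal.
s = 12: P(12, 2) = 12. ✓
Hits: s ∈ {5, 12} → 2.

2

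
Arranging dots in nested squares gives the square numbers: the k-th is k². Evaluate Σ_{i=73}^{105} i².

264385

Σ_{i=73}^{105} i² = 391405 − 127020 = 264385.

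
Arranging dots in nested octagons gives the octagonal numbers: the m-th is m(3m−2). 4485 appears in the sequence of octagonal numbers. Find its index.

Set n(3n−2) = 4485, giving 3n² − 2n − 4485 = 0.
The discriminant is 4 + 12·4485 = 53824, and √53824 = 232.
So n = (2 + 232) / 6 = 234/6 = 39.
Check: 39·(3·39 − 2) = 4485. ✓

39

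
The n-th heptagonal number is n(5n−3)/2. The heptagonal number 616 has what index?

16

Set n(5n−3)/2 = 616, giving 5n² − 3n − 1232 = 0.
The discriminant is 9 + 40·616 = 24649, and √24649 = 157.
So n = (3 + 157) / 10 = 160/10 = 16.
Check: 16·(5·16 − 3)/2 = 616. ✓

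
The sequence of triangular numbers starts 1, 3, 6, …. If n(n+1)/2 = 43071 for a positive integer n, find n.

Set n(n+1)/2 = 43071, giving n² + n − 86142 = 0.
The discriminant is 1 + 8·43071 = 344569, and √344569 = 587.
So n = (-1 + 587) / 2 = 586/2 = 293.

293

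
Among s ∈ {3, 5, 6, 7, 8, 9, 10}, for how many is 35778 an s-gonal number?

s = 3: P(3, 267) = 35778. ✓
s = 5: P(5, 154) = 35497 and P(5, 155) = 35960; 35778 is not s-gonal.
s = 6: P(6, 134) = 35778. ✓
s = 7: P(7, 119) = 35224 and P(7, 120) = 35820; 35778 is not s-gonal.
s = 8: P(8, 109) = 35425 and P(8, 110) = 36080; 35778 is not s-gonal.
s = 9: P(9, 101) = 35451 and P(9, 102) = 36159; 35778 is not s-gonal.
s = 10: P(10, 94) = 35062 and P(10, 95) = 35815; 35778 is not s-gonal.
Hits: s ∈ {3, 6} → 2.

2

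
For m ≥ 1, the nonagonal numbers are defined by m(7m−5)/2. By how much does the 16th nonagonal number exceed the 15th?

106

Consecutive nonagonal numbers differ by 7n − 6: here 7·16 − 6 = 106.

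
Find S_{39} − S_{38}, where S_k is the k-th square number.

77

n² − (n−1)² = 2n − 1, so 39² − 38² = 2·39 − 1 = 77.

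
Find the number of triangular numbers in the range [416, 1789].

31

The n-th triangular number is n(n+1)/2.
Smallest index with value ≥ 416: n = 29 (giving 435).
Largest index with value ≤ 1789: n = 59 (giving 1770).
Indices 29 through 59: 31 terms.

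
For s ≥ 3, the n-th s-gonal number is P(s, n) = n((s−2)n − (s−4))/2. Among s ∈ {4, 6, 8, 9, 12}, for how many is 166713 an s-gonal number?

1

s = 4: P(4, 408) = 166464 and P(4, 409) = 167281; 166713 is not s-gonal.
s = 6: P(6, 288) = 165600 and P(6, 289) = 166753; 166713 is not s-gonal.
s = 8: P(8, 236) = 166616 and P(8, 237) = 168033; 166713 is not s-gonal.
s = 9: P(9, 218) = 165789 and P(9, 219) = 167316; 166713 is not s-gonal.
s = 12: P(12, 183) = 166713. ✓
Hits: s ∈ {12} → 1.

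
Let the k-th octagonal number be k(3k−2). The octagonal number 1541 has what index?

Set n(3n−2) = 1541, giving 3n² − 2n − 1541 = 0.
So n = (2 + 136) / 6 = 138/6 = 23.
Check: 23·(3·23 − 2) = 1541. ✓

23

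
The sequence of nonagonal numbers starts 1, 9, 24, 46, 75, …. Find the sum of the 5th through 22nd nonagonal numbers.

12570

Σ i(7i−5)/2 = (7Σi² − 5Σi) / 2 over i = 5..22.
Σi = 253 − 10 = 243 and Σi² = 3795 − 30 = 3765.
(7·3765 − 5·243) / 2 = 25140/2 = 12570.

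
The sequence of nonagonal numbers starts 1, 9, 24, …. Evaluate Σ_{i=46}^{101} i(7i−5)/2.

Σ i(7i−5)/2 = (7Σi² − 5Σi) / 2 over i = 46..101.
Σi = 5151 − 1035 = 4116 and Σi² = 348551 − 31395 = 317156.
(7·317156 − 5·4116) / 2 = 2199512/2 = 1099756.

1099756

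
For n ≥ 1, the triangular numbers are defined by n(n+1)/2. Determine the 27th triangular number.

378

The 27th triangular number is n(n+1)/2 with n = 27.
27·28/2 = 756/2 = 378.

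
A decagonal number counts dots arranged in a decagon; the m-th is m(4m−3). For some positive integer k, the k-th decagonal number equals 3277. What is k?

29

Set n(4n−3) = 3277, giving 4n² − 3n − 3277 = 0.
The discriminant is 9 + 16·3277 = 52441, and √52441 = 229.
So n = (3 + 229) / 8 = 232/8 = 29.
Check: 29·(4·29 − 3) = 3277. ✓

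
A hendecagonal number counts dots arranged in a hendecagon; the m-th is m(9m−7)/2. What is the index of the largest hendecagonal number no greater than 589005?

362

Solve n(9n−7)/2 ≤ 589005 for integer n.
n = 362 gives 588431 ≤ 589005, while n = 363 gives 591690 > 589005; so the answer is index 362.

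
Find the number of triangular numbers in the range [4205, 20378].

110

The n-th triangular number is n(n+1)/2.
Smallest index with value ≥ 4205: n = 92 (giving 4278).
Largest index with value ≤ 20378: n = 201 (giving 20301).
Indices 92 through 201: 110 terms.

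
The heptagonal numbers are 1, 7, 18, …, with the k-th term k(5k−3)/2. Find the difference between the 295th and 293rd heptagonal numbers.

2937

295·(5·295 − 3)/2 = 217120 and 293·(5·293 − 3)/2 = 214183.
Difference: 217120 − 214183 = 2937.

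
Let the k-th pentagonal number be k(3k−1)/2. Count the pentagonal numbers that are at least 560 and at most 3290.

28

The n-th pentagonal number is n(3n−1)/2.
Smallest index with value ≥ 560: n = 20 (giving 590).
Largest index with value ≤ 3290: n = 47 (giving 3290).
Indices 20 through 47: 28 terms.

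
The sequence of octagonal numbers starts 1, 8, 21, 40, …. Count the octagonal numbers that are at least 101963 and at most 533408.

238

The n-th octagonal number is n(3n−2).
Smallest index with value ≥ 101963: n = 185 (giving 102305).
Largest index with value ≤ 533408: n = 422 (giving 533408).
Indices 185 through 422: 238 terms.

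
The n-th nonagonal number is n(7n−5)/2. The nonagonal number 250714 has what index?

Set n(7n−5)/2 = 250714, giving 7n² − 5n − 501428 = 0.
The discriminant is 25 + 56·250714 = 14040009, and √14040009 = 3747.
So n = (5 + 3747) / 14 = 3752/14 = 268.
Check: 268·(7·268 − 5)/2 = 250714. ✓

268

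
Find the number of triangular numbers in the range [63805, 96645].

The n-th triangular number is n(n+1)/2.
Smallest index with value ≥ 63805: n = 357 (giving 63903).
Largest index with value ≤ 96645: n = 439 (giving 96580).
Indices 357 through 439: 83 terms.

83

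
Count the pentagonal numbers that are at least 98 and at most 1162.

The n-th pentagonal number is n(3n−1)/2.
Smallest index with value ≥ 98: n = 9 (giving 117).
Largest index with value ≤ 1162: n = 28 (giving 1162).
Indices 9 through 28: 20 terms.

20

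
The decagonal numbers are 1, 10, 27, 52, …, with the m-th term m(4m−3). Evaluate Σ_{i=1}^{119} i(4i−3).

2253860

Σ i(4i−3) = 4Σi² − 3Σi over i = 1..119.
Σi = 7140 and Σi² = 568820.
4·568820 − 3·7140 = 2253860.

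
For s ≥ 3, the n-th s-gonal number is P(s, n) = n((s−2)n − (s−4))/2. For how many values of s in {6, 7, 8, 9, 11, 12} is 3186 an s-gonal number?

2

s = 6: P(6, 40) = 3160 and P(6, 41) = 3321; 3186 is not s-gonal.
s = 7: P(7, 36) = 3186. ✓
s = 8: P(8, 32) = 3008 and P(8, 33) = 3201; 3186 is not s-gonal.
s = 9: P(9, 30) = 3075 and P(9, 31) = 3286; 3186 is not s-gonal.
s = 11: P(11, 27) = 3186. ✓
s = 12: P(12, 25) = 3025 and P(12, 26) = 3276; 3186 is not s-gonal.
Hits: s ∈ {7, 11} → 2.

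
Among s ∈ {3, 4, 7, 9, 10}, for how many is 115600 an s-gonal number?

1

s = 3: P(3, 480) = 115440 and P(3, 481) = 115921; 115600 is not s-gonal.
s = 4: P(4, 340) = 115600. ✓
s = 7: P(7, 215) = 115240 and P(7, 216) = 116316; 115600 is not s-gonal.
s = 9: P(9, 182) = 115479 and P(9, 183) = 116754; 115600 is not s-gonal.
s = 10: P(10, 170) = 115090 and P(10, 171) = 116451; 115600 is not s-gonal.
Hits: s ∈ {4} → 1.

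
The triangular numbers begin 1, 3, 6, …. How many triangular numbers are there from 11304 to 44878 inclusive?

The n-th triangular number is n(n+1)/2.
Smallest index with value ≥ 11304: n = 150 (giving 11325).
Largest index with value ≤ 44878: n = 299 (giving 44850).
Indices 150 through 299: 150 terms.

150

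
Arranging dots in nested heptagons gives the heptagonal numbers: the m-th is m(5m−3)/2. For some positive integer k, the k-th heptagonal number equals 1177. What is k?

Set n(5n−3)/2 = 1177, giving 5n² − 3n − 2354 = 0.
So n = (3 + 217) / 10 = 220/10 = 22.

22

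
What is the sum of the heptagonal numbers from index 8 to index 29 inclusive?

Σ i(5i−3)/2 = (5Σi² − 3Σi) / 2 over i = 8..29.
Σi = 435 − 28 = 407 and Σi² = 8555 − 140 = 8415.
(5·8415 − 3·407) / 2 = 40854/2 = 20427.

20427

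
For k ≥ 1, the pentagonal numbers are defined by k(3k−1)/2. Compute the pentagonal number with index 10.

145

The 10th pentagonal number is n(3n−1)/2 with n = 10.
10·(3·10 − 1)/2 = 10·29/2 = 145.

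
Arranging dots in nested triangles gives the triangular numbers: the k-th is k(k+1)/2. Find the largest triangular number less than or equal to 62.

Solve n(n+1)/2 ≤ 62 for integer n.
n = 10 gives 55 ≤ 62, while n = 11 gives 66 > 62; so the answer is 55.

55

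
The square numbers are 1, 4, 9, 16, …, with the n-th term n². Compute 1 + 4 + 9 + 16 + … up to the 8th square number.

204

Σ_{i=1}^{8} i² = 8·9·17/6 = 204.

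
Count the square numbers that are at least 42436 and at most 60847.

41

The n-th square number is n².
Smallest index with value ≥ 42436: n = 206 (giving 42436).
Largest index with value ≤ 60847: n = 246 (giving 60516).
Indices 206 through 246: 41 terms.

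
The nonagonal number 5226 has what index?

Set n(7n−5)/2 = 5226, giving 7n² − 5n − 10452 = 0.
The discriminant is 25 + 56·5226 = 292681, and √292681 = 541.
So n = (5 + 541) / 14 = 546/14 = 39.

39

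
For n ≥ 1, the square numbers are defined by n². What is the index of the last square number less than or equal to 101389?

Solve n² ≤ 101389 for integer n.
n = 318 gives 101124 ≤ 101389, while n = 319 gives 101761 > 101389; so the answer is index 318.

318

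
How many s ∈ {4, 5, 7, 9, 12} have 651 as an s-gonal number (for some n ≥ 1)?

s = 4: P(4, 25) = 625 and P(4, 26) = 676; 651 is not s-gonal.
s = 5: P(5, 21) = 651. ✓
s = 7: P(7, 16) = 616 and P(7, 17) = 697; 651 is not s-gonal.
s = 9: P(9, 14) = 651. ✓
s = 12: P(12, 11) = 561 and P(12, 12) = 672; 651 is not s-gonal.
Hits: s ∈ {5, 9} → 2.

2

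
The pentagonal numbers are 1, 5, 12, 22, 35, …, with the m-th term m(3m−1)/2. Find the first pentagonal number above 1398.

Solve n(3n−1)/2 > 1398 for integer n.
The largest n with value ≤ 1398 is 30 (since 1335 ≤ 1398 < 1426), so the first above is n = 31, value 1426.

1426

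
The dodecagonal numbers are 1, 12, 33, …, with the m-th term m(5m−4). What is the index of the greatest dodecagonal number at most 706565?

Solve n(5n−4) ≤ 706565 for integer n.
n = 376 gives 705376 ≤ 706565, while n = 377 gives 709137 > 706565; so the answer is index 376.

376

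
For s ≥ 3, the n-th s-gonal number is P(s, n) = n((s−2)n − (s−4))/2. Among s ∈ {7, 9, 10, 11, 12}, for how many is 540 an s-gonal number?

s = 7: P(7, 15) = 540. ✓
s = 9: P(9, 12) = 474 and P(9, 13) = 559; 540 is not s-gonal.
s = 10: P(10, 12) = 540. ✓
s = 11: P(11, 11) = 506 and P(11, 12) = 606; 540 is not s-gonal.
s = 12: P(12, 10) = 460 and P(12, 11) = 561; 540 is not s-gonal.
Hits: s ∈ {7, 10} → 2.

2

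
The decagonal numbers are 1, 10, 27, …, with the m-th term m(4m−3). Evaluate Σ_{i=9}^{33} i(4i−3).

47725

Σ i(4i−3) = 4Σi² − 3Σi over i = 9..33.
Σi = 561 − 36 = 525 and Σi² = 12529 − 204 = 12325.
4·12325 − 3·525 = 47725.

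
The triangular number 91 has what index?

13

Set n(n+1)/2 = 91, giving n² + n − 182 = 0.
So n = (-1 + 27) / 2 = 26/2 = 13.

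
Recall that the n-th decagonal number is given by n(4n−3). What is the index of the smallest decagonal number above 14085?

Solve n(4n−3) > 14085 for integer n.
The largest n with value ≤ 14085 is 59 (since 13747 ≤ 14085 < 14220), so the first above is n = 60, value 14220.

60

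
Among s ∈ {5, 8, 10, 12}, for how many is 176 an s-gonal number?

2

s = 5: P(5, 11) = 176. ✓
s = 8: P(8, 8) = 176. ✓
s = 10: P(10, 7) = 175 and P(10, 8) = 232; 176 is not s-gonal.
s = 12: P(12, 6) = 156 and P(12, 7) = 217; 176 is not s-gonal.
Hits: s ∈ {5, 8} → 2.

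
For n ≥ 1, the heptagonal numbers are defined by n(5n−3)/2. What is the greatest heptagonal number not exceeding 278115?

276723

Solve n(5n−3)/2 ≤ 278115 for integer n.
n = 333 gives 276723 ≤ 278115, while n = 334 gives 278389 > 278115; so the answer is 276723.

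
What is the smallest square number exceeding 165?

169

Solve n² > 165 for integer n.
The largest n with value ≤ 165 is 12 (since 144 ≤ 165 < 169), so the first above is n = 13, value 169.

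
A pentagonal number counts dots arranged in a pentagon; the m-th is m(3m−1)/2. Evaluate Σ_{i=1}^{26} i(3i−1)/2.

9126

Σ i(3i−1)/2 = (3Σi² − Σi) / 2 over i = 1..26.
Σi = 351 and Σi² = 6201.
(3·6201 − 1·351) / 2 = 18252/2 = 9126.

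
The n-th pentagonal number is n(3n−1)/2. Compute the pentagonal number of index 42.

The 42nd pentagonal number is n(3n−1)/2 with n = 42.
42·(3·42 − 1)/2 = 42·125/2 = 2625.

2625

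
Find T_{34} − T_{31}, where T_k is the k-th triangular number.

34·35/2 = 595 and 31·32/2 = 496.
Difference: 595 − 496 = 99.

99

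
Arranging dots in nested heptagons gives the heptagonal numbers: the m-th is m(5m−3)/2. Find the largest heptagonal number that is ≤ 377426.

Solve n(5n−3)/2 ≤ 377426 for integer n.
n = 388 gives 375778 ≤ 377426, while n = 389 gives 377719 > 377426; so the answer is 375778.

375778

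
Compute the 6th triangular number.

21

The 6th triangular number is n(n+1)/2 with n = 6.
6·7/2 = 42/2 = 21.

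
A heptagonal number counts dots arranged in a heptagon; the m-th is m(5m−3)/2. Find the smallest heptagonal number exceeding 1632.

1651

Solve n(5n−3)/2 > 1632 for integer n.
The largest n with value ≤ 1632 is 25 (since 1525 ≤ 1632 < 1651), so the first above is n = 26, value 1651.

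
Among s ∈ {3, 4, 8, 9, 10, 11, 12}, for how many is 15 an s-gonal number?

1

s = 3: P(3, 5) = 15. ✓
s = 4: P(4, 3) = 9 and P(4, 4) = 16; 15 is not s-gonal.
s = 8: P(8, 2) = 8 and P(8, 3) = 21; 15 is not s-gonal.
s = 9: P(9, 2) = 9 and P(9, 3) = 24; 15 is not s-gonal.
s = 10: P(10, 2) = 10 and P(10, 3) = 27; 15 is not s-gonal.
s = 11: P(11, 2) = 11 and P(11, 3) = 30; 15 is not s-gonal.
s = 12: P(12, 2) = 12 and P(12, 3) = 33; 15 is not s-gonal.
Hits: s ∈ {3} → 1.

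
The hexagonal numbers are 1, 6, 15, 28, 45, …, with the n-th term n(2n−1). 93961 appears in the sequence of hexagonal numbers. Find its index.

217

Set n(2n−1) = 93961, giving 2n² − n − 93961 = 0.
The discriminant is 1 + 8·93961 = 751689, and √751689 = 867.
So n = (1 + 867) / 4 = 868/4 = 217.
Check: 217·(2·217 − 1) = 93961. ✓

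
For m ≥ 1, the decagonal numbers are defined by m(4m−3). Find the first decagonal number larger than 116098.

116451

Solve n(4n−3) > 116098 for integer n.
The largest n with value ≤ 116098 is 170 (since 115090 ≤ 116098 < 116451), so the first above is n = 171, value 116451.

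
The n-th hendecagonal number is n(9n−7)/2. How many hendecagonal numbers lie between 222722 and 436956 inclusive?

The n-th hendecagonal number is n(9n−7)/2.
Smallest index with value ≥ 222722: n = 223 (giving 223000).
Largest index with value ≤ 436956: n = 312 (giving 436956).
Indices 223 through 312: 90 terms.

90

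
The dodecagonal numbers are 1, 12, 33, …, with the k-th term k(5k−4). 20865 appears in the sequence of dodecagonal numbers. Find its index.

65

Set n(5n−4) = 20865, giving 5n² − 4n − 20865 = 0.
The discriminant is 16 + 20·20865 = 417316, and √417316 = 646.
So n = (4 + 646) / 10 = 650/10 = 65.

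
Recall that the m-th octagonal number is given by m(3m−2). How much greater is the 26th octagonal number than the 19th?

931

26·(3·26 − 2) = 1976 and 19·(3·19 − 2) = 1045.
Difference: 1976 − 1045 = 931.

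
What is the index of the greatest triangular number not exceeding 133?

Solve n(n+1)/2 ≤ 133 for integer n.
n = 15 gives 120 ≤ 133, while n = 16 gives 136 > 133; so the answer is index 15.

15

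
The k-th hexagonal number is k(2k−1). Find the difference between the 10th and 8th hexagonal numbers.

70

10·(2·10 − 1) = 190 and 8·(2·8 − 1) = 120.
Difference: 190 − 120 = 70.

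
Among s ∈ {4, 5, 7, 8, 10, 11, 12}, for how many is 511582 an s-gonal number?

s = 4: P(4, 715) = 511225 and P(4, 716) = 512656; 511582 is not s-gonal.
s = 5: P(5, 584) = 511292 and P(5, 585) = 513045; 511582 is not s-gonal.
s = 7: P(7, 452) = 510082 and P(7, 453) = 512343; 511582 is not s-gonal.
s = 8: P(8, 413) = 510881 and P(8, 414) = 513360; 511582 is not s-gonal.
s = 10: P(10, 358) = 511582. ✓
s = 11: P(11, 337) = 509881 and P(11, 338) = 512915; 511582 is not s-gonal.
s = 12: P(12, 320) = 510720 and P(12, 321) = 513921; 511582 is not s-gonal.
Hits: s ∈ {10} → 1.

1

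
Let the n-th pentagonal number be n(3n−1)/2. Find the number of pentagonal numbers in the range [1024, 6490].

The n-th pentagonal number is n(3n−1)/2.
Smallest index with value ≥ 1024: n = 27 (giving 1080).
Largest index with value ≤ 6490: n = 65 (giving 6305).
Indices 27 through 65: 39 terms.

39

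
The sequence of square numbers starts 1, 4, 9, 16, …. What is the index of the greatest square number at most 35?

5

Solve n² ≤ 35 for integer n.
n = 5 gives 25 ≤ 35, while n = 6 gives 36 > 35; so the answer is index 5.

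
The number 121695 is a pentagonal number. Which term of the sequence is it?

Set n(3n−1)/2 = 121695, giving 3n² − n − 243390 = 0.
The discriminant is 1 + 24·121695 = 2920681, and √2920681 = 1709.
So n = (1 + 1709) / 6 = 1710/6 = 285.

285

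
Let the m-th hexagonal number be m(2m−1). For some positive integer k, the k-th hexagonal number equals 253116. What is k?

Set n(2n−1) = 253116, giving 2n² − n − 253116 = 0.
So n = (1 + 1423) / 4 = 1424/4 = 356.

356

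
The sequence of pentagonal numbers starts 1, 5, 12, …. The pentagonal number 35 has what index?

5

Set n(3n−1)/2 = 35, giving 3n² − n − 70 = 0.
So n = (1 + 29) / 6 = 30/6 = 5.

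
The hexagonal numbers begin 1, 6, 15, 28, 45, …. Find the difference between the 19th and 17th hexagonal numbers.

19·(2·19 − 1) = 703 and 17·(2·17 − 1) = 561.
Difference: 703 − 561 = 142.

142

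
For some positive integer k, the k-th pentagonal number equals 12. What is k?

3

Set n(3n−1)/2 = 12, giving 3n² − n − 24 = 0.
The discriminant is 1 + 24·12 = 289, and √289 = 17.
So n = (1 + 17) / 6 = 18/6 = 3.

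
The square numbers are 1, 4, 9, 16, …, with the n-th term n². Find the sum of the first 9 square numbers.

Σ_{i=1}^{9} i² = 9·10·19/6 = 285.

285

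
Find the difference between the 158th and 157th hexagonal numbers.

629

Consecutive hexagonal numbers differ by 4n − 3: here 4·158 − 3 = 629.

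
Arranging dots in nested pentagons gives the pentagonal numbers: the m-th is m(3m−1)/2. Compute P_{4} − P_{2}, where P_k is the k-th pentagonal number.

17

4·(3·4 − 1)/2 = 22 and 2·(3·2 − 1)/2 = 5.
Difference: 22 − 5 = 17.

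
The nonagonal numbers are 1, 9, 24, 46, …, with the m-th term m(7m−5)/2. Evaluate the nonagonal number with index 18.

The 18th nonagonal number is n(7n−5)/2 with n = 18.
18·(7·18 − 5)/2 = 18·121/2 = 1089.

1089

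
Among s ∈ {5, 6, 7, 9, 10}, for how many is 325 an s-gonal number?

s = 5: P(5, 14) = 287 and P(5, 15) = 330; 325 is not s-gonal.
s = 6: P(6, 13) = 325. ✓
s = 7: P(7, 11) = 286 and P(7, 12) = 342; 325 is not s-gonal.
s = 9: P(9, 10) = 325. ✓
s = 10: P(10, 9) = 297 and P(10, 10) = 370; 325 is not s-gonal.
Hits: s ∈ {6, 9} → 2.

2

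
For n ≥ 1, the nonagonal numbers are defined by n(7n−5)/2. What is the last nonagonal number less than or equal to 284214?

283575

Solve n(7n−5)/2 ≤ 284214 for integer n.
n = 285 gives 283575 ≤ 284214, while n = 286 gives 285571 > 284214; so the answer is 283575.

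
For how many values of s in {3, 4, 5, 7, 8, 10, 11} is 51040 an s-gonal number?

s = 3: P(3, 319) = 51040. ✓
s = 4: P(4, 225) = 50625 and P(4, 226) = 51076; 51040 is not s-gonal.
s = 5: P(5, 184) = 50692 and P(5, 185) = 51245; 51040 is not s-gonal.
s = 7: P(7, 143) = 50908 and P(7, 144) = 51624; 51040 is not s-gonal.
s = 8: P(8, 130) = 50440 and P(8, 131) = 51221; 51040 is not s-gonal.
s = 10: P(10, 113) = 50737 and P(10, 114) = 51642; 51040 is not s-gonal.
s = 11: P(11, 106) = 50191 and P(11, 107) = 51146; 51040 is not s-gonal.
Hits: s ∈ {3} → 1.

1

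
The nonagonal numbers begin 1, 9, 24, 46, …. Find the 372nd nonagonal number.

The 372nd nonagonal number is n(7n−5)/2 with n = 372.
372·(7·372 − 5)/2 = 372·2599/2 = 483414.

483414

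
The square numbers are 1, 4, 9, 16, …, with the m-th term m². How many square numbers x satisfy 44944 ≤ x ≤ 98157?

The n-th square number is n².
Smallest index with value ≥ 44944: n = 212 (giving 44944).
Largest index with value ≤ 98157: n = 313 (giving 97969).
Indices 212 through 313: 102 terms.

102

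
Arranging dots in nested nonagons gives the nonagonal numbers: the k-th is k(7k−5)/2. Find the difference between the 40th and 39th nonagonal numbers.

Consecutive nonagonal numbers differ by 7n − 6: here 7·40 − 6 = 274.

274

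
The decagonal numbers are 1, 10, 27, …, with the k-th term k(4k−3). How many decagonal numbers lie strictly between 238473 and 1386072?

The n-th decagonal number is n(4n−3).
Smallest index with value > 238473: n = 245 (giving 239365).
Largest index with value < 1386072: n = 589 (giving 1385917).
Indices 245 through 589: 345 terms.

345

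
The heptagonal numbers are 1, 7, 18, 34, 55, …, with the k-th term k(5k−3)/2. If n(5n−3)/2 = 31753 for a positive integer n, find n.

Set n(5n−3)/2 = 31753, giving 5n² − 3n − 63506 = 0.
The discriminant is 9 + 40·31753 = 1270129, and √1270129 = 1127.
So n = (3 + 1127) / 10 = 1130/10 = 113.
Check: 113·(5·113 − 3)/2 = 31753. ✓

113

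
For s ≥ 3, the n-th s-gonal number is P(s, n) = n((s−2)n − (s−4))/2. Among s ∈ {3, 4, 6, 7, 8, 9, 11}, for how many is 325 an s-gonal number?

s = 3: P(3, 25) = 325. ✓
s = 4: P(4, 18) = 324 and P(4, 19) = 361; 325 is not s-gonal.
s = 6: P(6, 13) = 325. ✓
s = 7: P(7, 11) = 286 and P(7, 12) = 342; 325 is not s-gonal.
s = 8: P(8, 10) = 280 and P(8, 11) = 341; 325 is not s-gonal.
s = 9: P(9, 10) = 325. ✓
s = 11: P(11, 8) = 260 and P(11, 9) = 333; 325 is not s-gonal.
Hits: s ∈ {3, 6, 9} → 3.

3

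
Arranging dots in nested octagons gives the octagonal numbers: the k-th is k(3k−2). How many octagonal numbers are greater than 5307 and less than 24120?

The n-th octagonal number is n(3n−2).
Smallest index with value > 5307: n = 43 (giving 5461).
Largest index with value < 24120: n = 89 (giving 23585).
Indices 43 through 89: 47 terms.

47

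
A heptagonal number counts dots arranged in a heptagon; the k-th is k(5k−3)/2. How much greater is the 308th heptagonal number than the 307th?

Consecutive heptagonal numbers differ by 5n − 4: here 5·308 − 4 = 1536.

1536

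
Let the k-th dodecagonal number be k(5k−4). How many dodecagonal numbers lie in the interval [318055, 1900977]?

365

The n-th dodecagonal number is n(5n−4).
Smallest index with value ≥ 318055: n = 253 (giving 319033).
Largest index with value ≤ 1900977: n = 617 (giving 1900977).
Indices 253 through 617: 365 terms.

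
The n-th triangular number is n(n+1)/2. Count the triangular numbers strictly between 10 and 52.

5

The n-th triangular number is n(n+1)/2.
Smallest index with value > 10: n = 5 (giving 15).
Largest index with value < 52: n = 9 (giving 45).
Indices 5 through 9: 5 terms.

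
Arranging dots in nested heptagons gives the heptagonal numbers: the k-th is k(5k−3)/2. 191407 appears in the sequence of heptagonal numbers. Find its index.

277

Set n(5n−3)/2 = 191407, giving 5n² − 3n − 382814 = 0.
The discriminant is 9 + 40·191407 = 7656289, and √7656289 = 2767.
So n = (3 + 2767) / 10 = 2770/10 = 277.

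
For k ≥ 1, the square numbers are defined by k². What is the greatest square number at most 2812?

2809

Solve n² ≤ 2812 for integer n.
n = 53 gives 2809 ≤ 2812, while n = 54 gives 2916 > 2812; so the answer is 2809.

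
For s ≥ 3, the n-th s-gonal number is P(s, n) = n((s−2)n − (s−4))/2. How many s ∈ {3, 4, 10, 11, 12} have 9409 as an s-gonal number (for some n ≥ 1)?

1

s = 3: P(3, 136) = 9316 and P(3, 137) = 9453; 9409 is not s-gonal.
s = 4: P(4, 97) = 9409. ✓
s = 10: P(10, 48) = 9072 and P(10, 49) = 9457; 9409 is not s-gonal.
s = 11: P(11, 46) = 9361 and P(11, 47) = 9776; 9409 is not s-gonal.
s = 12: P(12, 43) = 9073 and P(12, 44) = 9504; 9409 is not s-gonal.
Hits: s ∈ {4} → 1.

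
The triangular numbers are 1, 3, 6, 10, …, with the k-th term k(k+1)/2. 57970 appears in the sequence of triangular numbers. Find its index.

340

Set n(n+1)/2 = 57970, giving n² + n − 115940 = 0.
So n = (-1 + 681) / 2 = 680/2 = 340.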